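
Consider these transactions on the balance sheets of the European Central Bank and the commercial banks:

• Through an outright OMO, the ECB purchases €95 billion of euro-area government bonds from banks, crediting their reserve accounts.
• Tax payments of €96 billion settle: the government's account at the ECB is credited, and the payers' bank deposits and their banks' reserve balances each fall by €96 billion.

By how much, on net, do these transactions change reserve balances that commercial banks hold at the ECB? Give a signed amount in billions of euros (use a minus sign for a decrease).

-€1 billion

ECB balance sheet:
  Assets:      Securities +€95B
  Liabilities: Bank reserves −€1B, Government deposits +€96B
So the change in reserve balances that commercial banks hold at the ECB is -€1 billion.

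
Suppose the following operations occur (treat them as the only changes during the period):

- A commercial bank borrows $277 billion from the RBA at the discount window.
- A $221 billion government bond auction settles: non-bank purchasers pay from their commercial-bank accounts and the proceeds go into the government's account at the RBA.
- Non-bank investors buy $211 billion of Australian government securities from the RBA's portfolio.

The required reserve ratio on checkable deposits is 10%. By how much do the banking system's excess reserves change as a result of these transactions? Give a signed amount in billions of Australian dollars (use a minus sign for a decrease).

-$111.8 billion

Discount-window loan $277 billion: reserves +$277B, deposits 0.
Government account inflow $221 billion: reserves −$221B, deposits −$221B.
Asset sale (to non-banks) $211 billion: reserves −$211B, deposits −$211B.
Totals: Δreserves = −$155B, Δdeposits = −$432B.
Δrequired reserves = 10% × −$432B = −$43.2B.
Δexcess reserves = Δreserves − Δrequired = −$155B − (−$43.2B) = -$111.8 billion.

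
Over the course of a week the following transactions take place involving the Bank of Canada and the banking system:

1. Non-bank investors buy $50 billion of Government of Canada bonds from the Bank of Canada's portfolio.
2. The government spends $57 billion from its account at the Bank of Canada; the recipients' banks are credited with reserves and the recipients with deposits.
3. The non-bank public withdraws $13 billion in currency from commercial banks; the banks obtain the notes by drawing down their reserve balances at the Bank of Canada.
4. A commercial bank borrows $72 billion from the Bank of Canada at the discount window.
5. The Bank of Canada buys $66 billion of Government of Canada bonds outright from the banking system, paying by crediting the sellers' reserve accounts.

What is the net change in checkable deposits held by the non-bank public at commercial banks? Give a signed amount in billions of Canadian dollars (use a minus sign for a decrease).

Bank of Canada balance sheet:
  Assets:      Securities +$16B, Loans to banks +$72B
  Liabilities: Bank reserves +$132B, Currency in circulation +$13B, Government deposits −$57B
Commercial banking system:
  Assets:      Reserves at CB +$132B, Securities −$66B
  Liabilities: Checkable deposits −$6B, Borrowings from CB +$72B
So the change in checkable deposits held by the non-bank public at commercial banks is -$6 billion.

-$6 billion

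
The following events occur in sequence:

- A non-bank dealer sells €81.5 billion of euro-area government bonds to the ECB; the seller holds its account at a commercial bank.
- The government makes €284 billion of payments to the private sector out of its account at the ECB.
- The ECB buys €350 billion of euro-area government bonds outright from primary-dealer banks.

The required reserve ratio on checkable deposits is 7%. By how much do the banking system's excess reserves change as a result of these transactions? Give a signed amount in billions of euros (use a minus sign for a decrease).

+€689.915 billion

Asset purchase (from non-banks) €81.5 billion: reserves +€81.5B, deposits +€81.5B.
Government spending €284 billion: reserves +€284B, deposits +€284B.
OMO purchase (from banks) €350 billion: reserves +€350B, deposits 0.
Totals: Δreserves = +€715.5B, Δdeposits = +€365.5B.
Δrequired reserves = 7% × +€365.5B = +€25.585B.
Δexcess reserves = Δreserves − Δrequired = +€715.5B − (+€25.585B) = +€689.915 billion.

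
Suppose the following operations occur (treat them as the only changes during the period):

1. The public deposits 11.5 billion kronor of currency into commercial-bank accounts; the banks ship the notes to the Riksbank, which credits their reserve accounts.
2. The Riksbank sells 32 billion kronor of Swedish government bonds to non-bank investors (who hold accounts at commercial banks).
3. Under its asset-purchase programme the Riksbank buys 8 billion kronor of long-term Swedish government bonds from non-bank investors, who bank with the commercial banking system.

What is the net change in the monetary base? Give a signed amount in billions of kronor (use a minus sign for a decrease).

-24 billion

Currency deposit 11.5 billion kronor: just a shift between currency and reserves — both are base money → 0.
Asset sale (to non-banks) 32 billion kronor: Riksbank balance sheet contracts → −32B.
Asset purchase (from non-banks) 8 billion kronor: Riksbank balance sheet expands → +8B.
Net: 0 − 32 + 8 = -24 billion.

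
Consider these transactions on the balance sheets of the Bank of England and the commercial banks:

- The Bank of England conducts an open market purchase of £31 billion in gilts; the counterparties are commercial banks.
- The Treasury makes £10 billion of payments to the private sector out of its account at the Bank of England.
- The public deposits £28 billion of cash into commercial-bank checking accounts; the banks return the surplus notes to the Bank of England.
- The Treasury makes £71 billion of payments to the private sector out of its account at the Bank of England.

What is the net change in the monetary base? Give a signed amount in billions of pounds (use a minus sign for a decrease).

+£112 billion

Bank of England balance sheet:
  Assets:      Securities +£31B
  Liabilities: Bank reserves +£140B, Currency in circulation −£28B, Government deposits −£81B
Commercial banking system:
  Assets:      Reserves at CB +£140B, Securities −£31B
  Liabilities: Checkable deposits +£109B
Monetary base = currency + reserves: −£28B + (+£140B) = +£112 billion.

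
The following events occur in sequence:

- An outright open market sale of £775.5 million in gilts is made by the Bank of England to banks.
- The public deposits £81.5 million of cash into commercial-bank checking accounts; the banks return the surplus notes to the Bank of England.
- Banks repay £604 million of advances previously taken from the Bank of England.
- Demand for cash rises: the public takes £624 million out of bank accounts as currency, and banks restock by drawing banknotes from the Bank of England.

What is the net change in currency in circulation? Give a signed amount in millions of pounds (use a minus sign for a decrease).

+£542.5 million

Bank of England balance sheet:
  Assets:      Securities −£775.5M, Loans to banks −£604M
  Liabilities: Bank reserves −£1922M, Currency in circulation +£542.5M
So the change in currency in circulation is +£542.5 million.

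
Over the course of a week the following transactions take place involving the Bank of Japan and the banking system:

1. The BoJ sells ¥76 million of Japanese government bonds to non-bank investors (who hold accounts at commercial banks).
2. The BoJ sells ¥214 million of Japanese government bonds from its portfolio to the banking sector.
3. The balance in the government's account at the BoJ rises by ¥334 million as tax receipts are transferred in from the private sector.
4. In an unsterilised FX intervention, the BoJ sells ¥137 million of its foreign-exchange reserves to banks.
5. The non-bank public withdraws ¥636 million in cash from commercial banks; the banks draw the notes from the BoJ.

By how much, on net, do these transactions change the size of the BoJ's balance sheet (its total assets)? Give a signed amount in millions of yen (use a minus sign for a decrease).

-¥427 million

Asset sale (to non-banks) ¥76 million: a BoJ asset is shed → −¥76M.
OMO sale (to banks) ¥214 million: a BoJ asset is shed → −¥214M.
Government account inflow ¥334 million: only the composition of liabilities changes → 0.
FX sale ¥137 million: a BoJ asset is shed → −¥137M.
Currency withdrawal ¥636 million: only the composition of liabilities changes → 0.
Net: −76 − 214 + 0 − 137 + 0 = -¥427 million.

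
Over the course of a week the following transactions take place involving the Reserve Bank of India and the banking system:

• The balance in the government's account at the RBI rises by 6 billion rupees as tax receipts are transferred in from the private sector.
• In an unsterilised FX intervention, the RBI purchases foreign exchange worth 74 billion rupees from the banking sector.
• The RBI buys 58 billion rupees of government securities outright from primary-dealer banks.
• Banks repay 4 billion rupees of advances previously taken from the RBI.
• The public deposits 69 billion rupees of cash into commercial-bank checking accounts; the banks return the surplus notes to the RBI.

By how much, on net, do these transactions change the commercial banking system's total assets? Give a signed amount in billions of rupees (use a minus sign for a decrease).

Government account inflow 6 billion rupees: bank balance sheets shrink → −6B.
FX purchase 74 billion rupees: just an asset swap on bank balance sheets → 0.
OMO purchase (from banks) 58 billion rupees: just an asset swap on bank balance sheets → 0.
Discount-window repayment 4 billion rupees: bank balance sheets shrink → −4B.
Currency deposit 69 billion rupees: bank balance sheets expand → +69B.
Net: −6 + 0 + 0 − 4 + 69 = +59 billion.

+59 billion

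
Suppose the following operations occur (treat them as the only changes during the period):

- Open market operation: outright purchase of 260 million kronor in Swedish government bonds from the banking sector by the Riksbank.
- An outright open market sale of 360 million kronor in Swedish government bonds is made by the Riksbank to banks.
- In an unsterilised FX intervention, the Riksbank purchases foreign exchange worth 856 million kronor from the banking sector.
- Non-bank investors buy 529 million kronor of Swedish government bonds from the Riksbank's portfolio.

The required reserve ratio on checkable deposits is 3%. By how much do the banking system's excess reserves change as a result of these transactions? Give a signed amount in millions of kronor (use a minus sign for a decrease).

+242.87 million

OMO purchase (from banks) 260 million kronor: reserves +260M, deposits 0.
OMO sale (to banks) 360 million kronor: reserves −360M, deposits 0.
FX purchase 856 million kronor: reserves +856M, deposits 0.
Asset sale (to non-banks) 529 million kronor: reserves −529M, deposits −529M.
Totals: Δreserves = +227M, Δdeposits = −529M.
Δrequired reserves = 3% × −529M = −15.87M.
Δexcess reserves = Δreserves − Δrequired = +227M − (−15.87M) = +242.87 million.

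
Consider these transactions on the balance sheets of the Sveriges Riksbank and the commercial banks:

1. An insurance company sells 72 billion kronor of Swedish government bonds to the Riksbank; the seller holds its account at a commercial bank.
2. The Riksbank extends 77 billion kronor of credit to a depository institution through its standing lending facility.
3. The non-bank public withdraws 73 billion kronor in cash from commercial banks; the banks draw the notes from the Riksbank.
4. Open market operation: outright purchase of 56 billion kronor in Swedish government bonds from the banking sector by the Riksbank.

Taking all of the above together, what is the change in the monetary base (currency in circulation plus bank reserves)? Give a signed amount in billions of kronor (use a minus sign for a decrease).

Riksbank balance sheet:
  Assets:      Securities +128B, Loans to banks +77B
  Liabilities: Bank reserves +132B, Currency in circulation +73B
Monetary base = currency + reserves: +73B + (+132B) = +205 billion.

+205 billion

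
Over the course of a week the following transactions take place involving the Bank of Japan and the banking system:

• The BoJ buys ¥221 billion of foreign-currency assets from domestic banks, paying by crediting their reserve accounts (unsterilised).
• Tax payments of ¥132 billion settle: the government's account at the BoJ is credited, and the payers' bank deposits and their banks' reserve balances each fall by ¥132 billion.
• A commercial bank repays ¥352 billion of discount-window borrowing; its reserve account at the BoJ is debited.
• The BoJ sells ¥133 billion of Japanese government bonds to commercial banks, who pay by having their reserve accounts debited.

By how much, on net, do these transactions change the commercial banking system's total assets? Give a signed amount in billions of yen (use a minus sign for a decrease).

BoJ balance sheet:
  Assets:      Securities −¥133B, Loans to banks −¥352B, Foreign assets +¥221B
  Liabilities: Bank reserves −¥396B, Government deposits +¥132B
Commercial banking system:
  Assets:      Reserves at CB −¥396B, Securities +¥133B, Foreign assets −¥221B
  Liabilities: Checkable deposits −¥132B, Borrowings from CB −¥352B
Change in total bank assets = -¥484 billion.

-¥484 billion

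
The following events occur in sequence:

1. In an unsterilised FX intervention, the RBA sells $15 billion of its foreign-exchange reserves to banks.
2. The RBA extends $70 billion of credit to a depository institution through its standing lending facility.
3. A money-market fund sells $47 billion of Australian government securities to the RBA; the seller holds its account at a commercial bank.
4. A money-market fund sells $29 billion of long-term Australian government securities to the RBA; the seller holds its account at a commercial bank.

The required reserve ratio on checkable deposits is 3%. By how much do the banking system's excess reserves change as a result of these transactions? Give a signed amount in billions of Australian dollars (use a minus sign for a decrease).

+$128.72 billion

FX sale $15 billion: reserves −$15B, deposits 0.
Discount-window loan $70 billion: reserves +$70B, deposits 0.
Asset purchase (from non-banks) $47 billion: reserves +$47B, deposits +$47B.
Asset purchase (from non-banks) $29 billion: reserves +$29B, deposits +$29B.
Totals: Δreserves = +$131B, Δdeposits = +$76B.
Δrequired reserves = 3% × +$76B = +$2.28B.
Δexcess reserves = Δreserves − Δrequired = +$131B − (+$2.28B) = +$128.72 billion.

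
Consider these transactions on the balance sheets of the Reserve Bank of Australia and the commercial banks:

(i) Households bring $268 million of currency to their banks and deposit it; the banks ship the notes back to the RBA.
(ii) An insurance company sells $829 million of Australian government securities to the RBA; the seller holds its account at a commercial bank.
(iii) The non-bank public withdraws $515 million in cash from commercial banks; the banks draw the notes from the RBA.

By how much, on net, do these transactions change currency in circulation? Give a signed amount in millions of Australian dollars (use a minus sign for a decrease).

RBA balance sheet:
  Assets:      Securities +$829M
  Liabilities: Bank reserves +$582M, Currency in circulation +$247M
Commercial banking system:
  Assets:      Reserves at CB +$582M
  Liabilities: Checkable deposits +$582M
So the change in currency in circulation is +$247 million.

+$247 million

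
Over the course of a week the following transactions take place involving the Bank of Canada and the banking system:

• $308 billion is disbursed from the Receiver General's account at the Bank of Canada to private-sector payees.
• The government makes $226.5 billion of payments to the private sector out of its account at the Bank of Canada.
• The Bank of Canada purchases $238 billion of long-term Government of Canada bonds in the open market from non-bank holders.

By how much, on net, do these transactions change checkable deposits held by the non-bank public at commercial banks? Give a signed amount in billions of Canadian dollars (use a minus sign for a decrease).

Government spending $308 billion: non-bank counterparties' bank balances rise → +$308B.
Government spending $226.5 billion: non-bank counterparties' bank balances rise → +$226.5B.
Asset purchase (from non-banks) $238 billion: non-bank counterparties' bank balances rise → +$238B.
Net: 308 + 226.5 + 238 = +$772.5 billion.

+$772.5 billion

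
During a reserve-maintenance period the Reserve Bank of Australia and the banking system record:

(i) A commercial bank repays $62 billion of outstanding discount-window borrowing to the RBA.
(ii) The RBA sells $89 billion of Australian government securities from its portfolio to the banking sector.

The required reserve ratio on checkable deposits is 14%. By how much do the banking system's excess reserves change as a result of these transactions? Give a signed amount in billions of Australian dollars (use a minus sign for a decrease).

Discount-window repayment $62 billion: reserves −$62B, deposits 0.
OMO sale (to banks) $89 billion: reserves −$89B, deposits 0.
Totals: Δreserves = −$151B, Δdeposits = 0.
Δrequired reserves = 14% × 0 = 0.
Δexcess reserves = Δreserves − Δrequired = −$151B − (0) = -$151 billion.

-$151 billion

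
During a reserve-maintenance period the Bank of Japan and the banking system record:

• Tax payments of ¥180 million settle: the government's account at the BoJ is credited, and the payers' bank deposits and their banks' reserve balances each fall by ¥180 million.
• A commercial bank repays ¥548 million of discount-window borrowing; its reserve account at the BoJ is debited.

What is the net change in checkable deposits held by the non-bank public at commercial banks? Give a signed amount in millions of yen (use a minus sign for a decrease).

BoJ balance sheet:
  Assets:      Loans to banks −¥548M
  Liabilities: Bank reserves −¥728M, Government deposits +¥180M
Commercial banking system:
  Assets:      Reserves at CB −¥728M
  Liabilities: Checkable deposits −¥180M, Borrowings from CB −¥548M
So the change in checkable deposits held by the non-bank public at commercial banks is -¥180 million.

-¥180 million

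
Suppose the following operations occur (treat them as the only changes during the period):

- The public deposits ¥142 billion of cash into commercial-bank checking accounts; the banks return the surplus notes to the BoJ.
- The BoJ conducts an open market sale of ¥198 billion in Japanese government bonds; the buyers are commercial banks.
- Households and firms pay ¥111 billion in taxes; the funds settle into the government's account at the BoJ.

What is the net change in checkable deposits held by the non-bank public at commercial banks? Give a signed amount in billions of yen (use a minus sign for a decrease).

BoJ balance sheet:
  Assets:      Securities −¥198B
  Liabilities: Bank reserves −¥167B, Currency in circulation −¥142B, Government deposits +¥111B
Commercial banking system:
  Assets:      Reserves at CB −¥167B, Securities +¥198B
  Liabilities: Checkable deposits +¥31B
So the change in checkable deposits held by the non-bank public at commercial banks is +¥31 billion.

+¥31 billion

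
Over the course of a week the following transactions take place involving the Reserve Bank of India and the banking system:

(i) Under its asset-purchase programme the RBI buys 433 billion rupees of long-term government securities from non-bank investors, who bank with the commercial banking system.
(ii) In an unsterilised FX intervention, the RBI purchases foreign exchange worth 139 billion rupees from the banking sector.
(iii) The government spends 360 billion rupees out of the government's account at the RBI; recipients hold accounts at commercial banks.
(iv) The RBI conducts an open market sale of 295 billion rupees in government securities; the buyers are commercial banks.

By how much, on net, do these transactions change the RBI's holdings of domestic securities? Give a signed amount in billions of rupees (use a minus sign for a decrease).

+138 billion

RBI balance sheet:
  Assets:      Securities +138B, Foreign assets +139B
  Liabilities: Bank reserves +637B, Government deposits −360B
Commercial banking system:
  Assets:      Reserves at CB +637B, Securities +295B, Foreign assets −139B
  Liabilities: Checkable deposits +793B
So the change in the RBI's holdings of domestic securities is +138 billion.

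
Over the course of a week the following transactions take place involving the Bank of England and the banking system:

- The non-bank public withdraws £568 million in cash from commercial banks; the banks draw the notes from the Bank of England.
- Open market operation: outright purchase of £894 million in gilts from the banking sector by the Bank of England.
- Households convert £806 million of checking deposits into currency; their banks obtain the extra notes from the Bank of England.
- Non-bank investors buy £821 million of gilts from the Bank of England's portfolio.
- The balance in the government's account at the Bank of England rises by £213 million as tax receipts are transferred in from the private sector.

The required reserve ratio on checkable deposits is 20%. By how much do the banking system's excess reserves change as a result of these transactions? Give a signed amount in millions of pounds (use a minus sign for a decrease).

-£1032.4 million

Currency withdrawal £568 million: reserves −£568M, deposits −£568M.
OMO purchase (from banks) £894 million: reserves +£894M, deposits 0.
Currency withdrawal £806 million: reserves −£806M, deposits −£806M.
Asset sale (to non-banks) £821 million: reserves −£821M, deposits −£821M.
Government account inflow £213 million: reserves −£213M, deposits −£213M.
Totals: Δreserves = −£1514M, Δdeposits = −£2408M.
Δrequired reserves = 20% × −£2408M = −£481.6M.
Δexcess reserves = Δreserves − Δrequired = −£1514M − (−£481.6M) = -£1032.4 million.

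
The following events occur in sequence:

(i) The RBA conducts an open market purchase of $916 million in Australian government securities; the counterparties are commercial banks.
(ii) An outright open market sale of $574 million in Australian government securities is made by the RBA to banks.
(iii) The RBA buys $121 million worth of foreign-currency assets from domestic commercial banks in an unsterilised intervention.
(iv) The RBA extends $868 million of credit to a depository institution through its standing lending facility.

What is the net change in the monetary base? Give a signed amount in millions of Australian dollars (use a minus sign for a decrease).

OMO purchase (from banks) $916 million: RBA balance sheet expands → +$916M.
OMO sale (to banks) $574 million: RBA balance sheet contracts → −$574M.
FX purchase $121 million: RBA balance sheet expands → +$121M.
Discount-window loan $868 million: RBA balance sheet expands → +$868M.
Net: 916 − 574 + 121 + 868 = +$1331 million.

+$1331 million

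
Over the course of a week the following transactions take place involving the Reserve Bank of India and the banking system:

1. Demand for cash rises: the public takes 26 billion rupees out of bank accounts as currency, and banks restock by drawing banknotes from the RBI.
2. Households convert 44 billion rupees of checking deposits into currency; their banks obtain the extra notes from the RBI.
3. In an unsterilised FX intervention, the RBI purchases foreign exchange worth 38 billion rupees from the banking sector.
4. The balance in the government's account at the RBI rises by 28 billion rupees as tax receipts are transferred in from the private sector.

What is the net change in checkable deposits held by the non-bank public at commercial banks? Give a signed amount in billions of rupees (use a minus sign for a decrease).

-98 billion

RBI balance sheet:
  Assets:      Foreign assets +38B
  Liabilities: Bank reserves −60B, Currency in circulation +70B, Government deposits +28B
Commercial banking system:
  Assets:      Reserves at CB −60B, Foreign assets −38B
  Liabilities: Checkable deposits −98B
So the change in checkable deposits held by the non-bank public at commercial banks is -98 billion.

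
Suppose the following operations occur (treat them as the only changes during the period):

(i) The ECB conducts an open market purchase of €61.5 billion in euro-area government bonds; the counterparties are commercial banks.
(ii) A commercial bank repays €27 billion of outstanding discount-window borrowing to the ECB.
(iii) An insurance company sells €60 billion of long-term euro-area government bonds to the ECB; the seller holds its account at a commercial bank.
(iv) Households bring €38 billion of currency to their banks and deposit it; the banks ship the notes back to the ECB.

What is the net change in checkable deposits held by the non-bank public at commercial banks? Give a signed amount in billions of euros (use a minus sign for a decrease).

+€98 billion

ECB balance sheet:
  Assets:      Securities +€121.5B, Loans to banks −€27B
  Liabilities: Bank reserves +€132.5B, Currency in circulation −€38B
Commercial banking system:
  Assets:      Reserves at CB +€132.5B, Securities −€61.5B
  Liabilities: Checkable deposits +€98B, Borrowings from CB −€27B
So the change in checkable deposits held by the non-bank public at commercial banks is +€98 billion.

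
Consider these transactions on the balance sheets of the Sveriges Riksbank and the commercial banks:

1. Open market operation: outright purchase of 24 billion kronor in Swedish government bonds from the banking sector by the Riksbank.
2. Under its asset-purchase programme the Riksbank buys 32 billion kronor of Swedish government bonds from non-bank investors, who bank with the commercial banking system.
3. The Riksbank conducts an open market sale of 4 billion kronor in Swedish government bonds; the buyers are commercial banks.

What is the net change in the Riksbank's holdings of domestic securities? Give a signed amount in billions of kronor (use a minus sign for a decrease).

OMO purchase (from banks) 24 billion kronor: securities added to the Riksbank's portfolio → +24B.
Asset purchase (from non-banks) 32 billion kronor: securities added to the Riksbank's portfolio → +32B.
OMO sale (to banks) 4 billion kronor: securities removed from the Riksbank's portfolio → −4B.
Net: 24 + 32 − 4 = +52 billion.

+52 billion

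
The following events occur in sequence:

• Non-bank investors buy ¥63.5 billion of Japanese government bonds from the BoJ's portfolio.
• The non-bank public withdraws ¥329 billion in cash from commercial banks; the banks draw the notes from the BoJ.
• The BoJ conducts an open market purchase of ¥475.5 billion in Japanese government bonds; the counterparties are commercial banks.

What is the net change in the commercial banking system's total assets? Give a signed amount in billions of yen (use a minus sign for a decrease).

BoJ balance sheet:
  Assets:      Securities +¥412B
  Liabilities: Bank reserves +¥83B, Currency in circulation +¥329B
Commercial banking system:
  Assets:      Reserves at CB +¥83B, Securities −¥475.5B
  Liabilities: Checkable deposits −¥392.5B
Change in total bank assets = -¥392.5 billion.

-¥392.5 billion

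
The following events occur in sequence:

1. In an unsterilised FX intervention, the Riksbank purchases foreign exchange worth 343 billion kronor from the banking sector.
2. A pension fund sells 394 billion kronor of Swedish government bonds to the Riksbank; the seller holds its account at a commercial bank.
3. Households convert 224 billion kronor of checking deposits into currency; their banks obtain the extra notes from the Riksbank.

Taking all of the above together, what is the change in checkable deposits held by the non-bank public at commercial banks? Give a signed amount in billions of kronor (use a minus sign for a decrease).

Riksbank balance sheet:
  Assets:      Securities +394B, Foreign assets +343B
  Liabilities: Bank reserves +513B, Currency in circulation +224B
Commercial banking system:
  Assets:      Reserves at CB +513B, Foreign assets −343B
  Liabilities: Checkable deposits +170B
So the change in checkable deposits held by the non-bank public at commercial banks is +170 billion.

+170 billion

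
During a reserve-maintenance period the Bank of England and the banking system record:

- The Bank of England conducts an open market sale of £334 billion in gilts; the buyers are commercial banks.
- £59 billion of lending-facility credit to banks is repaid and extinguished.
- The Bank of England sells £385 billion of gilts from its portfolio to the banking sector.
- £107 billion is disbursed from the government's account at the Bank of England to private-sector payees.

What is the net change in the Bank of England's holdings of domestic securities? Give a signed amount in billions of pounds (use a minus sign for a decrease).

Bank of England balance sheet:
  Assets:      Securities −£719B, Loans to banks −£59B
  Liabilities: Bank reserves −£671B, Government deposits −£107B
So the change in the Bank of England's holdings of domestic securities is -£719 billion.

-£719 billion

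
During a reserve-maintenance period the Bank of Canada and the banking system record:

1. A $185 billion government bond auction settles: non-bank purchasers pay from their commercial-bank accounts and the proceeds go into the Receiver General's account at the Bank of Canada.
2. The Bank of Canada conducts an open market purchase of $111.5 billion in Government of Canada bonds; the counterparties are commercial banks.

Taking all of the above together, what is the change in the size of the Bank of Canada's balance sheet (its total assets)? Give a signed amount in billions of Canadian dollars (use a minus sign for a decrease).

Government account inflow $185 billion: only the composition of liabilities changes → 0.
OMO purchase (from banks) $111.5 billion: a Bank of Canada asset is acquired → +$111.5B.
Net: 0 + 111.5 = +$111.5 billion.

+$111.5 billion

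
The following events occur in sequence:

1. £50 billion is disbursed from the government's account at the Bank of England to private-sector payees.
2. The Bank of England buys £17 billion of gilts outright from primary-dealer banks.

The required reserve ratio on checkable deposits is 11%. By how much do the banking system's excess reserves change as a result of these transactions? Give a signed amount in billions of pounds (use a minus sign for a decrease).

+£61.5 billion

Government spending £50 billion: reserves +£50B, deposits +£50B.
OMO purchase (from banks) £17 billion: reserves +£17B, deposits 0.
Totals: Δreserves = +£67B, Δdeposits = +£50B.
Δrequired reserves = 11% × +£50B = +£5.5B.
Δexcess reserves = Δreserves − Δrequired = +£67B − (+£5.5B) = +£61.5 billion.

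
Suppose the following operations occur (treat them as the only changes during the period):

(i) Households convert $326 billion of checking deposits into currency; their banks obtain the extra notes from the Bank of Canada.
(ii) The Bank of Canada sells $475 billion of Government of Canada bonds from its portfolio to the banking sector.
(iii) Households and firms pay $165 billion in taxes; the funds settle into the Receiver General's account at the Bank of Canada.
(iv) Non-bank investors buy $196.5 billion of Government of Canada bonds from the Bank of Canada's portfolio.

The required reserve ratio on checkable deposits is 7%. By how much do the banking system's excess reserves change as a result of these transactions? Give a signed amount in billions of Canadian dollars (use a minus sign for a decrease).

-$1114.375 billion

Currency withdrawal $326 billion: reserves −$326B, deposits −$326B.
OMO sale (to banks) $475 billion: reserves −$475B, deposits 0.
Government account inflow $165 billion: reserves −$165B, deposits −$165B.
Asset sale (to non-banks) $196.5 billion: reserves −$196.5B, deposits −$196.5B.
Totals: Δreserves = −$1162.5B, Δdeposits = −$687.5B.
Δrequired reserves = 7% × −$687.5B = −$48.125B.
Δexcess reserves = Δreserves − Δrequired = −$1162.5B − (−$48.125B) = -$1114.375 billion.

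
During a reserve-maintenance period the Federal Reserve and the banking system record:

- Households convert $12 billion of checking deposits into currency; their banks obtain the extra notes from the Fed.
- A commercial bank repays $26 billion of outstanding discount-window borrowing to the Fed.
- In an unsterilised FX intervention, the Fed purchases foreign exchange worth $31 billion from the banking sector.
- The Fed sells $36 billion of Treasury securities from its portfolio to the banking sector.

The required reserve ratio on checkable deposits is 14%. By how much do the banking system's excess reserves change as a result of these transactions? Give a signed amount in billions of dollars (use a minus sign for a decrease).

Currency withdrawal $12 billion: reserves −$12B, deposits −$12B.
Discount-window repayment $26 billion: reserves −$26B, deposits 0.
FX purchase $31 billion: reserves +$31B, deposits 0.
OMO sale (to banks) $36 billion: reserves −$36B, deposits 0.
Totals: Δreserves = −$43B, Δdeposits = −$12B.
Δrequired reserves = 14% × −$12B = −$1.68B.
Δexcess reserves = Δreserves − Δrequired = −$43B − (−$1.68B) = -$41.32 billion.

-$41.32 billion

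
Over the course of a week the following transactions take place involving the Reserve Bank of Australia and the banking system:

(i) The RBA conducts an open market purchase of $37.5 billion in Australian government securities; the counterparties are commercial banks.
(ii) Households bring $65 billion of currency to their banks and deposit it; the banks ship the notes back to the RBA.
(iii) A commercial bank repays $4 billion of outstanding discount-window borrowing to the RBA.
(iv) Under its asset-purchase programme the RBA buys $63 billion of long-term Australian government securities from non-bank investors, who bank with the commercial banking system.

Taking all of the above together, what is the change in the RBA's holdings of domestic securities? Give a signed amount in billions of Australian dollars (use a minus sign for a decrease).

+$100.5 billion

OMO purchase (from banks) $37.5 billion: securities added to the RBA's portfolio → +$37.5B.
Currency deposit $65 billion: the RBA's securities portfolio is untouched → 0.
Discount-window repayment $4 billion: the RBA's securities portfolio is untouched → 0.
Asset purchase (from non-banks) $63 billion: securities added to the RBA's portfolio → +$63B.
Net: 37.5 + 0 + 0 + 63 = +$100.5 billion.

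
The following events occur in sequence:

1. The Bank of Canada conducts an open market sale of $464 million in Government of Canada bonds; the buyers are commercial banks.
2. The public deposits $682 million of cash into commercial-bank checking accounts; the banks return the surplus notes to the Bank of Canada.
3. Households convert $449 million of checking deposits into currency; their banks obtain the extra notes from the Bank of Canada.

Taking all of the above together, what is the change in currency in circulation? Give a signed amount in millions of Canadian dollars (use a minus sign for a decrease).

OMO sale (to banks) $464 million: no currency enters or leaves circulation → 0.
Currency deposit $682 million: notes return to the central bank → −$682M.
Currency withdrawal $449 million: notes leave the central bank → +$449M.
Net: 0 − 682 + 449 = -$233 million.

-$233 million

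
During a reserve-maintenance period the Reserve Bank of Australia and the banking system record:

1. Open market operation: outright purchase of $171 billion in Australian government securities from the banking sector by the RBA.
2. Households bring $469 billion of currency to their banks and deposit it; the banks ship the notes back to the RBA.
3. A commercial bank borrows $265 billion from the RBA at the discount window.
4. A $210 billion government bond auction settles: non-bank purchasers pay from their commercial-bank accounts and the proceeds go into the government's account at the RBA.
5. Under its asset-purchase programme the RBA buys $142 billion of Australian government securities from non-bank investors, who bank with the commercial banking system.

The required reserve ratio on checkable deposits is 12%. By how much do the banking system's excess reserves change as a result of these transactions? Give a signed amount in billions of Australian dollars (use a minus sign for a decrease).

+$788.88 billion

OMO purchase (from banks) $171 billion: reserves +$171B, deposits 0.
Currency deposit $469 billion: reserves +$469B, deposits +$469B.
Discount-window loan $265 billion: reserves +$265B, deposits 0.
Government account inflow $210 billion: reserves −$210B, deposits −$210B.
Asset purchase (from non-banks) $142 billion: reserves +$142B, deposits +$142B.
Totals: Δreserves = +$837B, Δdeposits = +$401B.
Δrequired reserves = 12% × +$401B = +$48.12B.
Δexcess reserves = Δreserves − Δrequired = +$837B − (+$48.12B) = +$788.88 billion.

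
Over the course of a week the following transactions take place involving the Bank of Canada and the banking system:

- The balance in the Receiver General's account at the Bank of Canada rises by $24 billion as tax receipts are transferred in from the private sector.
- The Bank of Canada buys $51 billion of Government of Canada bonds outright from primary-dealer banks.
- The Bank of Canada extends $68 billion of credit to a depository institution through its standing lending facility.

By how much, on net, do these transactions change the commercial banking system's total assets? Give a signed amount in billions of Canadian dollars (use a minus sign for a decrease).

+$44 billion

Bank of Canada balance sheet:
  Assets:      Securities +$51B, Loans to banks +$68B
  Liabilities: Bank reserves +$95B, Government deposits +$24B
Commercial banking system:
  Assets:      Reserves at CB +$95B, Securities −$51B
  Liabilities: Checkable deposits −$24B, Borrowings from CB +$68B
Change in total bank assets = +$44 billion.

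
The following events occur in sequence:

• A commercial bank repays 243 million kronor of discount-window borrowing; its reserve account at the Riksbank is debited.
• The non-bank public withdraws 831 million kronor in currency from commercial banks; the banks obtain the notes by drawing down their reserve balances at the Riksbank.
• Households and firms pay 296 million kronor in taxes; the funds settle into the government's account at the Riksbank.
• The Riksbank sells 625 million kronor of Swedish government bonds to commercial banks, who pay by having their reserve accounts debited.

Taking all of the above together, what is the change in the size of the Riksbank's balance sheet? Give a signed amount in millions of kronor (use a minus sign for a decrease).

-868 million

Riksbank balance sheet:
  Assets:      Securities −625M, Loans to banks −243M
  Liabilities: Bank reserves −1995M, Currency in circulation +831M, Government deposits +296M
Change in total Riksbank assets = -868 million.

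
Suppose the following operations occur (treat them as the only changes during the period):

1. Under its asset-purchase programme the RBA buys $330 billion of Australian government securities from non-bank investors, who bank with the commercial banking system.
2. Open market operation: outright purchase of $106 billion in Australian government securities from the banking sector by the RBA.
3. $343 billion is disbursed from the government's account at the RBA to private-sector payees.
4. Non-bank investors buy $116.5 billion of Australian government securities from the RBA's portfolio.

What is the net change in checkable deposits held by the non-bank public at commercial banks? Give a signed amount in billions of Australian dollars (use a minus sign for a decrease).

RBA balance sheet:
  Assets:      Securities +$319.5B
  Liabilities: Bank reserves +$662.5B, Government deposits −$343B
Commercial banking system:
  Assets:      Reserves at CB +$662.5B, Securities −$106B
  Liabilities: Checkable deposits +$556.5B
So the change in checkable deposits held by the non-bank public at commercial banks is +$556.5 billion.

+$556.5 billion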